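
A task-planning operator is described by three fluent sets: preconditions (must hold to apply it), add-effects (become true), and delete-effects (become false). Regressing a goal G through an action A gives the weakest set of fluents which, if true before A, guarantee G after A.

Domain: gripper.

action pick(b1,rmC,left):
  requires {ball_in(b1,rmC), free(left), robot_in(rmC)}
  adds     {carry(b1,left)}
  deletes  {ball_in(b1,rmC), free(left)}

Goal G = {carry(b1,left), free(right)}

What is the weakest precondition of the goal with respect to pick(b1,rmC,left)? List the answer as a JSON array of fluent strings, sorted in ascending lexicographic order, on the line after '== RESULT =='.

Compute (G \ add) ∪ pre:
  G ∩ del = {}  (empty — regression defined)
  G \ add = {carry(b1,left), free(right)} \ {carry(b1,left)} = {free(right)}
  ∪ pre   = {free(right)} ∪ {ball_in(b1,rmC), free(left), robot_in(rmC)}
          = {ball_in(b1,rmC), free(left), free(right), robot_in(rmC)}

== RESULT ==
["ball_in(b1,rmC)", "free(left)", "free(right)", "robot_in(rmC)"]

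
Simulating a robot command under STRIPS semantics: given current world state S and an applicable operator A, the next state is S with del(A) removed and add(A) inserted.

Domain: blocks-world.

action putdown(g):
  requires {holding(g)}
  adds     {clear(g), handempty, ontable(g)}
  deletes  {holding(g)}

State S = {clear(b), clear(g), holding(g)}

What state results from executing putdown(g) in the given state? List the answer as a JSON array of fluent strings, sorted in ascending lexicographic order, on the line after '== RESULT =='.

Compute (S \ del) ∪ add:
  pre ⊆ S: {holding(g)} ⊆ S  — applicable
  S \ del = {clear(b), clear(g)}
  ∪ add   = {clear(b), clear(g), handempty, ontable(g)}

== RESULT ==
["clear(b)", "clear(g)", "handempty", "ontable(g)"]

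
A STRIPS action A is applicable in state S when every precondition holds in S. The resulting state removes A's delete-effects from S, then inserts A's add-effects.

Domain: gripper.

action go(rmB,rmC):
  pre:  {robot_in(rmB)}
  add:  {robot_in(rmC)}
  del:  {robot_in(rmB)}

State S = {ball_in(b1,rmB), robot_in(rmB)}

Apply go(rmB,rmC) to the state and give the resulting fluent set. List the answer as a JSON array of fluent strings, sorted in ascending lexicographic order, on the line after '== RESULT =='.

Progress:
  pre ⊆ S: {robot_in(rmB)} ⊆ S  — applicable
  S \ del = {ball_in(b1,rmB)}
  ∪ add   = {ball_in(b1,rmB), robot_in(rmC)}

== RESULT ==
["ball_in(b1,rmB)", "robot_in(rmC)"]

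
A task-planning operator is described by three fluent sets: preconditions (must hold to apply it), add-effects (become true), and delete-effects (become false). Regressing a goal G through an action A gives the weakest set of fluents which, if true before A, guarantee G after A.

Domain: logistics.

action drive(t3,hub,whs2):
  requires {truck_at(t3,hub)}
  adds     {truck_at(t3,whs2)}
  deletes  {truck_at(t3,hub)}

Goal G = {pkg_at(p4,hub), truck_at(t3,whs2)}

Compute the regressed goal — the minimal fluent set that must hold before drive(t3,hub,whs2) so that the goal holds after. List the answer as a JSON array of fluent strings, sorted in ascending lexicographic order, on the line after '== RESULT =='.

Regress:
  G ∩ del = {}  (empty — regression defined)
  G \ add = {pkg_at(p4,hub), truck_at(t3,whs2)} \ {truck_at(t3,whs2)} = {pkg_at(p4,hub)}
  ∪ pre   = {pkg_at(p4,hub)} ∪ {truck_at(t3,hub)}
          = {pkg_at(p4,hub), truck_at(t3,hub)}

== RESULT ==
["pkg_at(p4,hub)", "truck_at(t3,hub)"]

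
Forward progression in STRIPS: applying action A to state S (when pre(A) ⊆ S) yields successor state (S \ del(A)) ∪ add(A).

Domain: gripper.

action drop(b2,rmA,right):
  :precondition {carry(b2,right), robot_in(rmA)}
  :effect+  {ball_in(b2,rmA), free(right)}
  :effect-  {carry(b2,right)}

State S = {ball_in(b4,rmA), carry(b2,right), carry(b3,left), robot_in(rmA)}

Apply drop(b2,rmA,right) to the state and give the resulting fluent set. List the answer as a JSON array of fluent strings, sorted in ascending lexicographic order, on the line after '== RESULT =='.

Progress:
  pre ⊆ S: {carry(b2,right), robot_in(rmA)} ⊆ S  — applicable
  S \ del = {ball_in(b4,rmA), carry(b3,left), robot_in(rmA)}
  ∪ add   = {ball_in(b2,rmA), ball_in(b4,rmA), carry(b3,left), free(right), robot_in(rmA)}

== RESULT ==
["ball_in(b2,rmA)", "ball_in(b4,rmA)", "carry(b3,left)", "free(right)", "robot_in(rmA)"]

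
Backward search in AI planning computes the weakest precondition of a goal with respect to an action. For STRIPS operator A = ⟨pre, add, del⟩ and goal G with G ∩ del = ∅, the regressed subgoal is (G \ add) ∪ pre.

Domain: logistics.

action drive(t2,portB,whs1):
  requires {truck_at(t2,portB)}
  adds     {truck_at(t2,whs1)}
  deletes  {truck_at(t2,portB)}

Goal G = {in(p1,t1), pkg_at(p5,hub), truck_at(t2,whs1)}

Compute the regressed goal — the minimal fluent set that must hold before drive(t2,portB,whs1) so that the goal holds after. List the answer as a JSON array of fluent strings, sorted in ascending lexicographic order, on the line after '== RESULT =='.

Regress:
  G ∩ del = {}  (empty — regression defined)
  G \ add = {in(p1,t1), pkg_at(p5,hub), truck_at(t2,whs1)} \ {truck_at(t2,whs1)} = {in(p1,t1), pkg_at(p5,hub)}
  ∪ pre   = {in(p1,t1), pkg_at(p5,hub)} ∪ {truck_at(t2,portB)}
          = {in(p1,t1), pkg_at(p5,hub), truck_at(t2,portB)}

== RESULT ==
["in(p1,t1)", "pkg_at(p5,hub)", "truck_at(t2,portB)"]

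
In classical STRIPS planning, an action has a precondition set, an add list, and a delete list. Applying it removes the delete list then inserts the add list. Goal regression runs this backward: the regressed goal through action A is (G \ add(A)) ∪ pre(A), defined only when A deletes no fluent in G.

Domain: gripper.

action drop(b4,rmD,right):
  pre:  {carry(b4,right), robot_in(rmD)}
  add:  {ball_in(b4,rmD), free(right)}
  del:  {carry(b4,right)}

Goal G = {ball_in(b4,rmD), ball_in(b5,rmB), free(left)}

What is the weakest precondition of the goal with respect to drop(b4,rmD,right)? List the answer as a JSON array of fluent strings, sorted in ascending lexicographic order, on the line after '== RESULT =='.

Regress:
  G ∩ del = {}  (empty — regression defined)
  G \ add = {ball_in(b4,rmD), ball_in(b5,rmB), free(left)} \ {ball_in(b4,rmD), free(right)} = {ball_in(b5,rmB), free(left)}
  ∪ pre   = {ball_in(b5,rmB), free(left)} ∪ {carry(b4,right), robot_in(rmD)}
          = {ball_in(b5,rmB), carry(b4,right), free(left), robot_in(rmD)}

== RESULT ==
["ball_in(b5,rmB)", "carry(b4,right)", "free(left)", "robot_in(rmD)"]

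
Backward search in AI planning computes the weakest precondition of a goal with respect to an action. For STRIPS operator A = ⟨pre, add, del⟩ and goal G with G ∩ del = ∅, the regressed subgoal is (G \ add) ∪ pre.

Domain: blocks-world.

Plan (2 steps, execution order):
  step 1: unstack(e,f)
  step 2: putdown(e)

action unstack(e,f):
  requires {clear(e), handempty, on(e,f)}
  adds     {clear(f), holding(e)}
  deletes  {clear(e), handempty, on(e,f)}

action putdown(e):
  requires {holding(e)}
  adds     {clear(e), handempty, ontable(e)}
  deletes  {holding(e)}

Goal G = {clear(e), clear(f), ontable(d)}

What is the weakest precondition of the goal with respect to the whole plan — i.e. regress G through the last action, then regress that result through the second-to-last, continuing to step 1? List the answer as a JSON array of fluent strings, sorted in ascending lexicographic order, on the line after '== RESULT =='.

Regress step by step:
  through step 2 (putdown(e)): drop {clear(e)}, keep {clear(f), ontable(d)}, require {holding(e)}
    → {clear(f), holding(e), ontable(d)}
  through step 1 (unstack(e,f)): drop {clear(f), holding(e)}, keep {ontable(d)}, require {clear(e), handempty, on(e,f)}
    → {clear(e), handempty, on(e,f), ontable(d)}

== RESULT ==
["clear(e)", "handempty", "on(e,f)", "ontable(d)"]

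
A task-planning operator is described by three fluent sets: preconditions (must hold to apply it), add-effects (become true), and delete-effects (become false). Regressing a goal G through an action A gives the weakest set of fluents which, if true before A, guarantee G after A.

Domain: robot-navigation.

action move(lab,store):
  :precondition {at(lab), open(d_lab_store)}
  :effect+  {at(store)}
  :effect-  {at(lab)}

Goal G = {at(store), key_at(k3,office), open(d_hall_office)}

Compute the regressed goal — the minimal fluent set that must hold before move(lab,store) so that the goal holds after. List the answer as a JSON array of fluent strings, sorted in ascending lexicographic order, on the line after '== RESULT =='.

Compute (G \ add) ∪ pre:
  G ∩ del = {}  (empty — regression defined)
  G \ add = {at(store), key_at(k3,office), open(d_hall_office)} \ {at(store)} = {key_at(k3,office), open(d_hall_office)}
  ∪ pre   = {key_at(k3,office), open(d_hall_office)} ∪ {at(lab), open(d_lab_store)}
          = {at(lab), key_at(k3,office), open(d_hall_office), open(d_lab_store)}

== RESULT ==
["at(lab)", "key_at(k3,office)", "open(d_hall_office)", "open(d_lab_store)"]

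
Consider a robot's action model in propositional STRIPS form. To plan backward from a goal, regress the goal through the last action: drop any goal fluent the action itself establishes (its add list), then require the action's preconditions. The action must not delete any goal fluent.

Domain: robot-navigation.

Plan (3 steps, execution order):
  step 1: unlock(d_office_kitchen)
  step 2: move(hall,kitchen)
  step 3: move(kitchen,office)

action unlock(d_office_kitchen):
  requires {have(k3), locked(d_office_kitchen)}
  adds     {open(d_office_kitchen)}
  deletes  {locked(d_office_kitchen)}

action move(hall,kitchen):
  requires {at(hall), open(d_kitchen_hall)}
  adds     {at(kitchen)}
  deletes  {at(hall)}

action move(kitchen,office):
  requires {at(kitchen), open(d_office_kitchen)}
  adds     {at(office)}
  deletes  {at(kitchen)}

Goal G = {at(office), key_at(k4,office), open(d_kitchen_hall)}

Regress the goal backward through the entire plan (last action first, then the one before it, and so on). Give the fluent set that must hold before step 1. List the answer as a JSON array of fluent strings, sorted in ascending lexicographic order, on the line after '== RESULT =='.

Regress step by step:
  through step 3 (move(kitchen,office)): drop {at(office)}, keep {key_at(k4,office), open(d_kitchen_hall)}, require {at(kitchen), open(d_office_kitchen)}
    → {at(kitchen), key_at(k4,office), open(d_kitchen_hall), open(d_office_kitchen)}
  through step 2 (move(hall,kitchen)): drop {at(kitchen)}, keep {key_at(k4,office), open(d_kitchen_hall), open(d_office_kitchen)}, require {at(hall), open(d_kitchen_hall)}
    → {at(hall), key_at(k4,office), open(d_kitchen_hall), open(d_office_kitchen)}
  through step 1 (unlock(d_office_kitchen)): drop {open(d_office_kitchen)}, keep {at(hall), key_at(k4,office), open(d_kitchen_hall)}, require {have(k3), locked(d_office_kitchen)}
    → {at(hall), have(k3), key_at(k4,office), locked(d_office_kitchen), open(d_kitchen_hall)}

== RESULT ==
["at(hall)", "have(k3)", "key_at(k4,office)", "locked(d_office_kitchen)", "open(d_kitchen_hall)"]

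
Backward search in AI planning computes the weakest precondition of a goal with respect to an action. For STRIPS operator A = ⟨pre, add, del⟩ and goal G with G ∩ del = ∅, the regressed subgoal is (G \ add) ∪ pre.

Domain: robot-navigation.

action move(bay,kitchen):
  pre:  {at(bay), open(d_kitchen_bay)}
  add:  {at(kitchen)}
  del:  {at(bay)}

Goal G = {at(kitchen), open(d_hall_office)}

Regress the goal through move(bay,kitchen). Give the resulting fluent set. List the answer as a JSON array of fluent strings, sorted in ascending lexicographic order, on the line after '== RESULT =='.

Regress:
  G ∩ del = {}  (empty — regression defined)
  G \ add = {at(kitchen), open(d_hall_office)} \ {at(kitchen)} = {open(d_hall_office)}
  ∪ pre   = {open(d_hall_office)} ∪ {at(bay), open(d_kitchen_bay)}
          = {at(bay), open(d_hall_office), open(d_kitchen_bay)}

== RESULT ==
["at(bay)", "open(d_hall_office)", "open(d_kitchen_bay)"]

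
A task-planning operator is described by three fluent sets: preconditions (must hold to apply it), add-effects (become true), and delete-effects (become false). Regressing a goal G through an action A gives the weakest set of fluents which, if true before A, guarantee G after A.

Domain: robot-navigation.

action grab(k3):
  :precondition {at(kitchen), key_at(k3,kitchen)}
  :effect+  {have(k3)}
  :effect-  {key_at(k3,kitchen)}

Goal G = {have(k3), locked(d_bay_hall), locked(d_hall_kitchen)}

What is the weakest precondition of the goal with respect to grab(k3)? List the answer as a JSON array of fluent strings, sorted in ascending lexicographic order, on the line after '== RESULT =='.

Compute (G \ add) ∪ pre:
  G ∩ del = {}  (empty — regression defined)
  G \ add = {have(k3), locked(d_bay_hall), locked(d_hall_kitchen)} \ {have(k3)} = {locked(d_bay_hall), locked(d_hall_kitchen)}
  ∪ pre   = {locked(d_bay_hall), locked(d_hall_kitchen)} ∪ {at(kitchen), key_at(k3,kitchen)}
          = {at(kitchen), key_at(k3,kitchen), locked(d_bay_hall), locked(d_hall_kitchen)}

== RESULT ==
["at(kitchen)", "key_at(k3,kitchen)", "locked(d_bay_hall)", "locked(d_hall_kitchen)"]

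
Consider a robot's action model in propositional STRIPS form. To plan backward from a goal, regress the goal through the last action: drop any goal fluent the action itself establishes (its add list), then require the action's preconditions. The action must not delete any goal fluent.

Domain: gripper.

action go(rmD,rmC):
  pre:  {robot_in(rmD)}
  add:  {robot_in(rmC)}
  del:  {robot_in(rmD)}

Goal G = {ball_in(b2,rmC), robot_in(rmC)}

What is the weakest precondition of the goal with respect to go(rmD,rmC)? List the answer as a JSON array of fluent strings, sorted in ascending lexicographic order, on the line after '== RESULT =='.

Compute (G \ add) ∪ pre:
  G ∩ del = {}  (empty — regression defined)
  G \ add = {ball_in(b2,rmC), robot_in(rmC)} \ {robot_in(rmC)} = {ball_in(b2,rmC)}
  ∪ pre   = {ball_in(b2,rmC)} ∪ {robot_in(rmD)}
          = {ball_in(b2,rmC), robot_in(rmD)}

== RESULT ==
["ball_in(b2,rmC)", "robot_in(rmD)"]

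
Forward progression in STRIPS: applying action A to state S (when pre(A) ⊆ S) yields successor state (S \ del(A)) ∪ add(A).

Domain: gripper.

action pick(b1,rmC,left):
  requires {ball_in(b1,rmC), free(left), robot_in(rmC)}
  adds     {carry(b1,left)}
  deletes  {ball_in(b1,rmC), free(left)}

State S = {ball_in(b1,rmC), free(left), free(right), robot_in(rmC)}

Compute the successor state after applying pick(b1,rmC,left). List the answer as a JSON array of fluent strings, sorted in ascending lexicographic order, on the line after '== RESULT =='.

Compute (S \ del) ∪ add:
  pre ⊆ S: {ball_in(b1,rmC), free(left), robot_in(rmC)} ⊆ S  — applicable
  S \ del = {free(right), robot_in(rmC)}
  ∪ add   = {carry(b1,left), free(right), robot_in(rmC)}

== RESULT ==
["carry(b1,left)", "free(right)", "robot_in(rmC)"]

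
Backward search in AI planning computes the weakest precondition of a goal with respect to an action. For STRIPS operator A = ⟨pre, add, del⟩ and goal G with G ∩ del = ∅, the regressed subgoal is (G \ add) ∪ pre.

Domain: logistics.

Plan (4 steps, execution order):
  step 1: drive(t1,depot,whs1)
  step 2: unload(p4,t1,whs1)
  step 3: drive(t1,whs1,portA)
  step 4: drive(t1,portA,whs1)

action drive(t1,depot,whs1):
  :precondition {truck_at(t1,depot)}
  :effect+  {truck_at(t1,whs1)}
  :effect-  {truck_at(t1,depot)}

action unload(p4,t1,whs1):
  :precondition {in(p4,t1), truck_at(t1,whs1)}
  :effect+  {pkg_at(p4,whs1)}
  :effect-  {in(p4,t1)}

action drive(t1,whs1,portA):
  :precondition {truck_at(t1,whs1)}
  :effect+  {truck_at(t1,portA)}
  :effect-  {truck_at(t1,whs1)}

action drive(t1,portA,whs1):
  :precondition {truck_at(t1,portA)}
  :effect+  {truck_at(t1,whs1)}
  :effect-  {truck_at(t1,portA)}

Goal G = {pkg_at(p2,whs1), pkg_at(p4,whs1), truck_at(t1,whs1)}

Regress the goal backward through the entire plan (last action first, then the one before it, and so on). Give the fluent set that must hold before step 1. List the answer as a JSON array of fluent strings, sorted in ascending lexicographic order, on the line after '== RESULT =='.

Work backward from the goal:
  through step 4 (drive(t1,portA,whs1)): drop {truck_at(t1,whs1)}, keep {pkg_at(p2,whs1), pkg_at(p4,whs1)}, require {truck_at(t1,portA)}
    → {pkg_at(p2,whs1), pkg_at(p4,whs1), truck_at(t1,portA)}
  through step 3 (drive(t1,whs1,portA)): drop {truck_at(t1,portA)}, keep {pkg_at(p2,whs1), pkg_at(p4,whs1)}, require {truck_at(t1,whs1)}
    → {pkg_at(p2,whs1), pkg_at(p4,whs1), truck_at(t1,whs1)}
  through step 2 (unload(p4,t1,whs1)): drop {pkg_at(p4,whs1)}, keep {pkg_at(p2,whs1), truck_at(t1,whs1)}, require {in(p4,t1), truck_at(t1,whs1)}
    → {in(p4,t1), pkg_at(p2,whs1), truck_at(t1,whs1)}
  through step 1 (drive(t1,depot,whs1)): drop {truck_at(t1,whs1)}, keep {in(p4,t1), pkg_at(p2,whs1)}, require {truck_at(t1,depot)}
    → {in(p4,t1), pkg_at(p2,whs1), truck_at(t1,depot)}

== RESULT ==
["in(p4,t1)", "pkg_at(p2,whs1)", "truck_at(t1,depot)"]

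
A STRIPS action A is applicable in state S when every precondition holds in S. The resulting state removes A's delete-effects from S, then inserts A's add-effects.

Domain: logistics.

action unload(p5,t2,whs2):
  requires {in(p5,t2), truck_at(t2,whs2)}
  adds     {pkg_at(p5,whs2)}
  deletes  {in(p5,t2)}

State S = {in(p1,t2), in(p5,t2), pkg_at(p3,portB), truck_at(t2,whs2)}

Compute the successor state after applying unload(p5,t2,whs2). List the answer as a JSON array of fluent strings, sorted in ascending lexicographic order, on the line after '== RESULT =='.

Progress:
  pre ⊆ S: {in(p5,t2), truck_at(t2,whs2)} ⊆ S  — applicable
  S \ del = {in(p1,t2), pkg_at(p3,portB), truck_at(t2,whs2)}
  ∪ add   = {in(p1,t2), pkg_at(p3,portB), pkg_at(p5,whs2), truck_at(t2,whs2)}

== RESULT ==
["in(p1,t2)", "pkg_at(p3,portB)", "pkg_at(p5,whs2)", "truck_at(t2,whs2)"]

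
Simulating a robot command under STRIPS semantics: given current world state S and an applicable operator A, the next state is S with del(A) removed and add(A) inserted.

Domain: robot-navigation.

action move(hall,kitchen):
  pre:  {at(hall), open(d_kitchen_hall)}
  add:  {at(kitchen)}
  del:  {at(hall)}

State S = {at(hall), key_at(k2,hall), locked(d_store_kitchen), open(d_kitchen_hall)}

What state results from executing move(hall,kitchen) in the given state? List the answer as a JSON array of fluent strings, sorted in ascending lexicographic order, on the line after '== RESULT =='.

Progress:
  pre ⊆ S: {at(hall), open(d_kitchen_hall)} ⊆ S  — applicable
  S \ del = {key_at(k2,hall), locked(d_store_kitchen), open(d_kitchen_hall)}
  ∪ add   = {at(kitchen), key_at(k2,hall), locked(d_store_kitchen), open(d_kitchen_hall)}

== RESULT ==
["at(kitchen)", "key_at(k2,hall)", "locked(d_store_kitchen)", "open(d_kitchen_hall)"]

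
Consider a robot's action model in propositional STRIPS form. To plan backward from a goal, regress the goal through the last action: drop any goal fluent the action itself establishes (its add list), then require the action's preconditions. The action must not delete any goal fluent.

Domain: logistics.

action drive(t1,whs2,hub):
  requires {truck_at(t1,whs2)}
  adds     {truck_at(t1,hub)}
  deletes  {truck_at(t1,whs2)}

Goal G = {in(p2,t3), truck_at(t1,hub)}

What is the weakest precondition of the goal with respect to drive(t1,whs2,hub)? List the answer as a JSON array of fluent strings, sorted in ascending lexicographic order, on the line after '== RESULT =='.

Regress:
  G ∩ del = {}  (empty — regression defined)
  G \ add = {in(p2,t3), truck_at(t1,hub)} \ {truck_at(t1,hub)} = {in(p2,t3)}
  ∪ pre   = {in(p2,t3)} ∪ {truck_at(t1,whs2)}
          = {in(p2,t3), truck_at(t1,whs2)}

== RESULT ==
["in(p2,t3)", "truck_at(t1,whs2)"]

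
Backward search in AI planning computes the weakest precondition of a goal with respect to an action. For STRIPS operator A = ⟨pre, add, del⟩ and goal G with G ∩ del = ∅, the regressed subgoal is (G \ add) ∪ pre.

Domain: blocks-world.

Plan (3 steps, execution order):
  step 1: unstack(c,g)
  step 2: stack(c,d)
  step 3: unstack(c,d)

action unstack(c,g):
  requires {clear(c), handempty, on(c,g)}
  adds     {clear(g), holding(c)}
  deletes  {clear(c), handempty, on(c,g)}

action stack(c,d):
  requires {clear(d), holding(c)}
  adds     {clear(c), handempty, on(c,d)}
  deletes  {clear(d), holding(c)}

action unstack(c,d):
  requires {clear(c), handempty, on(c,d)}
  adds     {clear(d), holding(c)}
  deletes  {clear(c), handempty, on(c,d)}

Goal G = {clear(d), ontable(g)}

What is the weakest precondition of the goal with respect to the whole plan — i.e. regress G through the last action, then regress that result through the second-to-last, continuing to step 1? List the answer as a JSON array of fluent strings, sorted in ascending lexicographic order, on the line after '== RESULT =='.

Regress step by step:
  through step 3 (unstack(c,d)): drop {clear(d)}, keep {ontable(g)}, require {clear(c), handempty, on(c,d)}
    → {clear(c), handempty, on(c,d), ontable(g)}
  through step 2 (stack(c,d)): drop {clear(c), handempty, on(c,d)}, keep {ontable(g)}, require {clear(d), holding(c)}
    → {clear(d), holding(c), ontable(g)}
  through step 1 (unstack(c,g)): drop {holding(c)}, keep {clear(d), ontable(g)}, require {clear(c), handempty, on(c,g)}
    → {clear(c), clear(d), handempty, on(c,g), ontable(g)}

== RESULT ==
["clear(c)", "clear(d)", "handempty", "on(c,g)", "ontable(g)"]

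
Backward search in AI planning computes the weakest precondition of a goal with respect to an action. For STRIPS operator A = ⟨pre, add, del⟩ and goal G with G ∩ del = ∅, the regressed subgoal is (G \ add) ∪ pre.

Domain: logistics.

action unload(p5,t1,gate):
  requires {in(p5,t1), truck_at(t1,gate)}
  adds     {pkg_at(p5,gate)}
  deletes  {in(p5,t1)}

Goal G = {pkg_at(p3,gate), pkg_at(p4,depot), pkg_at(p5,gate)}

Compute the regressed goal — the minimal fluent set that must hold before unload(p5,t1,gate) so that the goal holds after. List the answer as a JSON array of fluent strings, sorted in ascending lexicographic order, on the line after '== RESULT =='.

Regress:
  G ∩ del = {}  (empty — regression defined)
  G \ add = {pkg_at(p3,gate), pkg_at(p4,depot), pkg_at(p5,gate)} \ {pkg_at(p5,gate)} = {pkg_at(p3,gate), pkg_at(p4,depot)}
  ∪ pre   = {pkg_at(p3,gate), pkg_at(p4,depot)} ∪ {in(p5,t1), truck_at(t1,gate)}
          = {in(p5,t1), pkg_at(p3,gate), pkg_at(p4,depot), truck_at(t1,gate)}

== RESULT ==
["in(p5,t1)", "pkg_at(p3,gate)", "pkg_at(p4,depot)", "truck_at(t1,gate)"]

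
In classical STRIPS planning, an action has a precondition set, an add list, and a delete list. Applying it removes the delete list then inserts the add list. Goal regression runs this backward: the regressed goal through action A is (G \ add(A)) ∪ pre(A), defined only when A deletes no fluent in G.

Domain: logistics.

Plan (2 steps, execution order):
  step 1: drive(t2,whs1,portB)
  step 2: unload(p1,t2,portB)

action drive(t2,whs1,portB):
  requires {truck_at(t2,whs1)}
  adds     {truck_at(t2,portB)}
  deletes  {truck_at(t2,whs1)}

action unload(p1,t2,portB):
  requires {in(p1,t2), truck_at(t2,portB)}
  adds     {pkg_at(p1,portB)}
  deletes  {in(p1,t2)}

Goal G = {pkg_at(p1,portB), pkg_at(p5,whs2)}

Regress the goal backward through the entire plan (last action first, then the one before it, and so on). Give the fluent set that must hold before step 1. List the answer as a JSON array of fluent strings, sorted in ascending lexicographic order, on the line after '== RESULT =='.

Work backward from the goal:
  through step 2 (unload(p1,t2,portB)): drop {pkg_at(p1,portB)}, keep {pkg_at(p5,whs2)}, require {in(p1,t2), truck_at(t2,portB)}
    → {in(p1,t2), pkg_at(p5,whs2), truck_at(t2,portB)}
  through step 1 (drive(t2,whs1,portB)): drop {truck_at(t2,portB)}, keep {in(p1,t2), pkg_at(p5,whs2)}, require {truck_at(t2,whs1)}
    → {in(p1,t2), pkg_at(p5,whs2), truck_at(t2,whs1)}

== RESULT ==
["in(p1,t2)", "pkg_at(p5,whs2)", "truck_at(t2,whs1)"]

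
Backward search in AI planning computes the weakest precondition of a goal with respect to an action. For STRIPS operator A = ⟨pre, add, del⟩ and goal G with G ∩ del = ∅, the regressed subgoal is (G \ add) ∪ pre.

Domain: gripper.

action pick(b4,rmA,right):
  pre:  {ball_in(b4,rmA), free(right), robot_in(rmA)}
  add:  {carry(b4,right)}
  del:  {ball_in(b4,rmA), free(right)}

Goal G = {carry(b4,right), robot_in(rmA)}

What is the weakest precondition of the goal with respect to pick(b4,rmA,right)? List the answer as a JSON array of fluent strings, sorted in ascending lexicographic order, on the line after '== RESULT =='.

Compute (G \ add) ∪ pre:
  G ∩ del = {}  (empty — regression defined)
  G \ add = {carry(b4,right), robot_in(rmA)} \ {carry(b4,right)} = {robot_in(rmA)}
  ∪ pre   = {robot_in(rmA)} ∪ {ball_in(b4,rmA), free(right), robot_in(rmA)}
          = {ball_in(b4,rmA), free(right), robot_in(rmA)}

== RESULT ==
["ball_in(b4,rmA)", "free(right)", "robot_in(rmA)"]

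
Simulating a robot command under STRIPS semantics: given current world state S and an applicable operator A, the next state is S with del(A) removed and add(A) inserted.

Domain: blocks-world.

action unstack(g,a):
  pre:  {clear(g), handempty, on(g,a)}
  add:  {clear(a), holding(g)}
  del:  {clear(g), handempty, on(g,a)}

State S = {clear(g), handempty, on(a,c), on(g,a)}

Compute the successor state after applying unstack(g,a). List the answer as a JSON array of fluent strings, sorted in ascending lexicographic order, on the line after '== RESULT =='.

Progress:
  pre ⊆ S: {clear(g), handempty, on(g,a)} ⊆ S  — applicable
  S \ del = {on(a,c)}
  ∪ add   = {clear(a), holding(g), on(a,c)}

== RESULT ==
["clear(a)", "holding(g)", "on(a,c)"]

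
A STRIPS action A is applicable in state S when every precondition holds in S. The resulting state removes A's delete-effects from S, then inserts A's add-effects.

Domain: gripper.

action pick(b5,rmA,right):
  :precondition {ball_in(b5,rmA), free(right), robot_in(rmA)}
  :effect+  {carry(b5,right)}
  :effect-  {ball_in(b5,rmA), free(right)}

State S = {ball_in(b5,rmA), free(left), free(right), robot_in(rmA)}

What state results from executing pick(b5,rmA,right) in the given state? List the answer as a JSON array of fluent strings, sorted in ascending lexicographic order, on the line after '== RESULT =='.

Progress:
  pre ⊆ S: {ball_in(b5,rmA), free(right), robot_in(rmA)} ⊆ S  — applicable
  S \ del = {free(left), robot_in(rmA)}
  ∪ add   = {carry(b5,right), free(left), robot_in(rmA)}

== RESULT ==
["carry(b5,right)", "free(left)", "robot_in(rmA)"]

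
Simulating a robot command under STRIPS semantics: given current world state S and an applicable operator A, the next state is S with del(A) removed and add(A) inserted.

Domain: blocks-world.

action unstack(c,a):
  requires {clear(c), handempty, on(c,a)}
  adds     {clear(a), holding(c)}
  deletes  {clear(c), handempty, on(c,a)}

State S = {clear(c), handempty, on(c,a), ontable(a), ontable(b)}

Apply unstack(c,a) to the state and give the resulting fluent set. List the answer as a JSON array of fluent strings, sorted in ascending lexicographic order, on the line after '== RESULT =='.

Compute (S \ del) ∪ add:
  pre ⊆ S: {clear(c), handempty, on(c,a)} ⊆ S  — applicable
  S \ del = {ontable(a), ontable(b)}
  ∪ add   = {clear(a), holding(c), ontable(a), ontable(b)}

== RESULT ==
["clear(a)", "holding(c)", "ontable(a)", "ontable(b)"]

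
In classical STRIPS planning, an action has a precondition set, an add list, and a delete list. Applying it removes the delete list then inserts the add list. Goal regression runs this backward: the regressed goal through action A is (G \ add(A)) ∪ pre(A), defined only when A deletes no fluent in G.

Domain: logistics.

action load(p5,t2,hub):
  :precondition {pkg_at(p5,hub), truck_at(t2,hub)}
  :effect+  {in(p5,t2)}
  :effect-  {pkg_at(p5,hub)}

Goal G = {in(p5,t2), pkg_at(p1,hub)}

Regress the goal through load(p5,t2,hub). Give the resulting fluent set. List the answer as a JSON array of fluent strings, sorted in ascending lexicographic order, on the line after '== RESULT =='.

Compute (G \ add) ∪ pre:
  G ∩ del = {}  (empty — regression defined)
  G \ add = {in(p5,t2), pkg_at(p1,hub)} \ {in(p5,t2)} = {pkg_at(p1,hub)}
  ∪ pre   = {pkg_at(p1,hub)} ∪ {pkg_at(p5,hub), truck_at(t2,hub)}
          = {pkg_at(p1,hub), pkg_at(p5,hub), truck_at(t2,hub)}

== RESULT ==
["pkg_at(p1,hub)", "pkg_at(p5,hub)", "truck_at(t2,hub)"]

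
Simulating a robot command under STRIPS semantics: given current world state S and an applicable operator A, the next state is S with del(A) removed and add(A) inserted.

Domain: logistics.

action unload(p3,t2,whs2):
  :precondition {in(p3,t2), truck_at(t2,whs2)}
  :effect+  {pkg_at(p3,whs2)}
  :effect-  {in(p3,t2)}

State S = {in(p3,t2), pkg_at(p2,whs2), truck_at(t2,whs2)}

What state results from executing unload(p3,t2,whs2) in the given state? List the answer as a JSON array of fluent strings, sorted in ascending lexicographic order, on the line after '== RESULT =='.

Progress:
  pre ⊆ S: {in(p3,t2), truck_at(t2,whs2)} ⊆ S  — applicable
  S \ del = {pkg_at(p2,whs2), truck_at(t2,whs2)}
  ∪ add   = {pkg_at(p2,whs2), pkg_at(p3,whs2), truck_at(t2,whs2)}

== RESULT ==
["pkg_at(p2,whs2)", "pkg_at(p3,whs2)", "truck_at(t2,whs2)"]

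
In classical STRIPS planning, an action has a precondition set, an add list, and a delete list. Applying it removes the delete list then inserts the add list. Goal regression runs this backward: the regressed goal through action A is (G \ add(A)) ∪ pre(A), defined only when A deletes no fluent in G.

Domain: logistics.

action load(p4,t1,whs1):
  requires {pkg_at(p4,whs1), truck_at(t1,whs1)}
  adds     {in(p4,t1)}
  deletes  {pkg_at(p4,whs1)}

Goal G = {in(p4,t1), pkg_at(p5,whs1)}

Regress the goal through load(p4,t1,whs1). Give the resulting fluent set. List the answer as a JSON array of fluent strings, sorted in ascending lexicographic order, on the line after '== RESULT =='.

Compute (G \ add) ∪ pre:
  G ∩ del = {}  (empty — regression defined)
  G \ add = {in(p4,t1), pkg_at(p5,whs1)} \ {in(p4,t1)} = {pkg_at(p5,whs1)}
  ∪ pre   = {pkg_at(p5,whs1)} ∪ {pkg_at(p4,whs1), truck_at(t1,whs1)}
          = {pkg_at(p4,whs1), pkg_at(p5,whs1), truck_at(t1,whs1)}

== RESULT ==
["pkg_at(p4,whs1)", "pkg_at(p5,whs1)", "truck_at(t1,whs1)"]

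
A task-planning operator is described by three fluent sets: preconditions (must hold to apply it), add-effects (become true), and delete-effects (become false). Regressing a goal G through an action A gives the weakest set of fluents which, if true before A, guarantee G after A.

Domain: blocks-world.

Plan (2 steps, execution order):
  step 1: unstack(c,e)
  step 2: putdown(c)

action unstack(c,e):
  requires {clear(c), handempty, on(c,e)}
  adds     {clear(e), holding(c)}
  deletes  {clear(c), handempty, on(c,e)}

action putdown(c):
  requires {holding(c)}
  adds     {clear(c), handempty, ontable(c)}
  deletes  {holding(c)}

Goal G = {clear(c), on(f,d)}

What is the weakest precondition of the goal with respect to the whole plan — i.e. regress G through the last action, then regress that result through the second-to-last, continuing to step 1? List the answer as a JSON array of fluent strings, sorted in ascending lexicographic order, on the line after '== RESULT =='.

Work backward from the goal:
  through step 2 (putdown(c)): drop {clear(c)}, keep {on(f,d)}, require {holding(c)}
    → {holding(c), on(f,d)}
  through step 1 (unstack(c,e)): drop {holding(c)}, keep {on(f,d)}, require {clear(c), handempty, on(c,e)}
    → {clear(c), handempty, on(c,e), on(f,d)}

== RESULT ==
["clear(c)", "handempty", "on(c,e)", "on(f,d)"]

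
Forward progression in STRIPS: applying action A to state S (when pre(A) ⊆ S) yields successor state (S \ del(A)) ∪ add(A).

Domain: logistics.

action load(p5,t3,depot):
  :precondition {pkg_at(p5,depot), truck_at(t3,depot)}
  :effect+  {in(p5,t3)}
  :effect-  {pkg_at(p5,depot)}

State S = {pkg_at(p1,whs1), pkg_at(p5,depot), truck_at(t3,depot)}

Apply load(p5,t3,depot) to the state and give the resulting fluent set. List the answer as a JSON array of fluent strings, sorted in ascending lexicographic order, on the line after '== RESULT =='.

Progress:
  pre ⊆ S: {pkg_at(p5,depot), truck_at(t3,depot)} ⊆ S  — applicable
  S \ del = {pkg_at(p1,whs1), truck_at(t3,depot)}
  ∪ add   = {in(p5,t3), pkg_at(p1,whs1), truck_at(t3,depot)}

== RESULT ==
["in(p5,t3)", "pkg_at(p1,whs1)", "truck_at(t3,depot)"]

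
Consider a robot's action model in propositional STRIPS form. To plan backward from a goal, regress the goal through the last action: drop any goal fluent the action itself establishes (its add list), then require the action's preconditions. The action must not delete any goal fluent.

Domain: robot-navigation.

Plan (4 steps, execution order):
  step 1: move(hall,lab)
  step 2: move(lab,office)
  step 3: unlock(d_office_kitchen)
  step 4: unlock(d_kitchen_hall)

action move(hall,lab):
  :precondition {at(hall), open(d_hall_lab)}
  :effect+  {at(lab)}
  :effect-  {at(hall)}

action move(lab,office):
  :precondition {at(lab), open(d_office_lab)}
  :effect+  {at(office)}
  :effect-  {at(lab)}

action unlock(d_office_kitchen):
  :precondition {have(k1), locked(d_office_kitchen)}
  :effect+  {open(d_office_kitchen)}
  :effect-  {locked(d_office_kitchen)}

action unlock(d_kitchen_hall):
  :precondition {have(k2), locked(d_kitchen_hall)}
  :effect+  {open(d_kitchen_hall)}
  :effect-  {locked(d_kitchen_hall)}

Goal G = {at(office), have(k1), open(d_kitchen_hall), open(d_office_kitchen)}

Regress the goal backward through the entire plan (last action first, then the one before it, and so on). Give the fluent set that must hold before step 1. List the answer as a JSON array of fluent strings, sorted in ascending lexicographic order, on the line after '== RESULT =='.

Work backward from the goal:
  through step 4 (unlock(d_kitchen_hall)): drop {open(d_kitchen_hall)}, keep {at(office), have(k1), open(d_office_kitchen)}, require {have(k2), locked(d_kitchen_hall)}
    → {at(office), have(k1), have(k2), locked(d_kitchen_hall), open(d_office_kitchen)}
  through step 3 (unlock(d_office_kitchen)): drop {open(d_office_kitchen)}, keep {at(office), have(k1), have(k2), locked(d_kitchen_hall)}, require {have(k1), locked(d_office_kitchen)}
    → {at(office), have(k1), have(k2), locked(d_kitchen_hall), locked(d_office_kitchen)}
  through step 2 (move(lab,office)): drop {at(office)}, keep {have(k1), have(k2), locked(d_kitchen_hall), locked(d_office_kitchen)}, require {at(lab), open(d_office_lab)}
    → {at(lab), have(k1), have(k2), locked(d_kitchen_hall), locked(d_office_kitchen), open(d_office_lab)}
  through step 1 (move(hall,lab)): drop {at(lab)}, keep {have(k1), have(k2), locked(d_kitchen_hall), locked(d_office_kitchen), open(d_office_lab)}, require {at(hall), open(d_hall_lab)}
    → {at(hall), have(k1), have(k2), locked(d_kitchen_hall), locked(d_office_kitchen), open(d_hall_lab), open(d_office_lab)}

== RESULT ==
["at(hall)", "have(k1)", "have(k2)", "locked(d_kitchen_hall)", "locked(d_office_kitchen)", "open(d_hall_lab)", "open(d_office_lab)"]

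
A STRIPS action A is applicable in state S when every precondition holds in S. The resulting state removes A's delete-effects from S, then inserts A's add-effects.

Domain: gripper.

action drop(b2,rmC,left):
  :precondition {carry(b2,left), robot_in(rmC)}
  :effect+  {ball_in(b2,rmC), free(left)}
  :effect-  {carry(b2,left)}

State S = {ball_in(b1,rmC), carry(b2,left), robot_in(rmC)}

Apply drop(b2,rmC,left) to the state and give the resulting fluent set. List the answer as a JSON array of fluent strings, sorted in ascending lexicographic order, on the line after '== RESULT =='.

Compute (S \ del) ∪ add:
  pre ⊆ S: {carry(b2,left), robot_in(rmC)} ⊆ S  — applicable
  S \ del = {ball_in(b1,rmC), robot_in(rmC)}
  ∪ add   = {ball_in(b1,rmC), ball_in(b2,rmC), free(left), robot_in(rmC)}

== RESULT ==
["ball_in(b1,rmC)", "ball_in(b2,rmC)", "free(left)", "robot_in(rmC)"]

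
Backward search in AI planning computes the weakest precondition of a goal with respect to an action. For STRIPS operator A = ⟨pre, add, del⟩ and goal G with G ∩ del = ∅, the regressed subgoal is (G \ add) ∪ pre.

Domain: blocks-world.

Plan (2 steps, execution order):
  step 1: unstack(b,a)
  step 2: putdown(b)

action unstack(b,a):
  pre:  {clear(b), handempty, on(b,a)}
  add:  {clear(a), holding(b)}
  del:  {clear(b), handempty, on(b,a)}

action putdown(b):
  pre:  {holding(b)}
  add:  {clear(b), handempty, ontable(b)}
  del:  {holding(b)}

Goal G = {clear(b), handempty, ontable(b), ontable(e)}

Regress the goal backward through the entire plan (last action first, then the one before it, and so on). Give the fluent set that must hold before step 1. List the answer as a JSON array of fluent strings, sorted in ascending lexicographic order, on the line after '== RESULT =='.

Regress step by step:
  through step 2 (putdown(b)): drop {clear(b), handempty, ontable(b)}, keep {ontable(e)}, require {holding(b)}
    → {holding(b), ontable(e)}
  through step 1 (unstack(b,a)): drop {holding(b)}, keep {ontable(e)}, require {clear(b), handempty, on(b,a)}
    → {clear(b), handempty, on(b,a), ontable(e)}

== RESULT ==
["clear(b)", "handempty", "on(b,a)", "ontable(e)"]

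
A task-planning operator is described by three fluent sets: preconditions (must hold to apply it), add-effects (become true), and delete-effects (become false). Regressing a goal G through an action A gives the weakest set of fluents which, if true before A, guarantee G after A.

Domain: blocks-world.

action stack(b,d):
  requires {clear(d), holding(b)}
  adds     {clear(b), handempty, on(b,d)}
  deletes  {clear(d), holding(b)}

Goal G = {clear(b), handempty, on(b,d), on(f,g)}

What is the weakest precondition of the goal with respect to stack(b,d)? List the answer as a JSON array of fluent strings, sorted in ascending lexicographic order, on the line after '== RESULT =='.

Regress:
  G ∩ del = {}  (empty — regression defined)
  G \ add = {clear(b), handempty, on(b,d), on(f,g)} \ {clear(b), handempty, on(b,d)} = {on(f,g)}
  ∪ pre   = {on(f,g)} ∪ {clear(d), holding(b)}
          = {clear(d), holding(b), on(f,g)}

== RESULT ==
["clear(d)", "holding(b)", "on(f,g)"]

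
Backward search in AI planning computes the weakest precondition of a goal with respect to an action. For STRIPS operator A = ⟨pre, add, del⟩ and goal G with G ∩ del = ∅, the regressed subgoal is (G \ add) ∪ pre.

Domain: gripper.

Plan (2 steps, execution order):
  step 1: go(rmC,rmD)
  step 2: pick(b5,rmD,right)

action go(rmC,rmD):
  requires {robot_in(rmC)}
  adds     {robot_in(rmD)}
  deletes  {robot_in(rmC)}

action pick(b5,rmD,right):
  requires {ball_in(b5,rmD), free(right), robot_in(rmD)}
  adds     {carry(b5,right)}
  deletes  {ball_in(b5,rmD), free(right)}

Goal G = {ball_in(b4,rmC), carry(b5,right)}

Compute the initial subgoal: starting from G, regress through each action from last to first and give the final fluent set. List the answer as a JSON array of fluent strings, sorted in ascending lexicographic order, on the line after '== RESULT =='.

Regress step by step:
  through step 2 (pick(b5,rmD,right)): drop {carry(b5,right)}, keep {ball_in(b4,rmC)}, require {ball_in(b5,rmD), free(right), robot_in(rmD)}
    → {ball_in(b4,rmC), ball_in(b5,rmD), free(right), robot_in(rmD)}
  through step 1 (go(rmC,rmD)): drop {robot_in(rmD)}, keep {ball_in(b4,rmC), ball_in(b5,rmD), free(right)}, require {robot_in(rmC)}
    → {ball_in(b4,rmC), ball_in(b5,rmD), free(right), robot_in(rmC)}

== RESULT ==
["ball_in(b4,rmC)", "ball_in(b5,rmD)", "free(right)", "robot_in(rmC)"]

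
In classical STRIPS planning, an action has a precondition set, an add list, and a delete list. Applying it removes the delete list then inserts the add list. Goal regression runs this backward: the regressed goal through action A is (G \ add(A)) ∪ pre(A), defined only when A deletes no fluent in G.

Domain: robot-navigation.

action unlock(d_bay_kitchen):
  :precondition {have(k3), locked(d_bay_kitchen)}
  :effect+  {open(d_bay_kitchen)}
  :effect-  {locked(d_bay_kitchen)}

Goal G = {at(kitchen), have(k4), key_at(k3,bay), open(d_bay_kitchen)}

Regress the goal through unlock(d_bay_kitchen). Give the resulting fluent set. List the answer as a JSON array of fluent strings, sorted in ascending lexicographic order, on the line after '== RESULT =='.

Compute (G \ add) ∪ pre:
  G ∩ del = {}  (empty — regression defined)
  G \ add = {at(kitchen), have(k4), key_at(k3,bay), open(d_bay_kitchen)} \ {open(d_bay_kitchen)} = {at(kitchen), have(k4), key_at(k3,bay)}
  ∪ pre   = {at(kitchen), have(k4), key_at(k3,bay)} ∪ {have(k3), locked(d_bay_kitchen)}
          = {at(kitchen), have(k3), have(k4), key_at(k3,bay), locked(d_bay_kitchen)}

== RESULT ==
["at(kitchen)", "have(k3)", "have(k4)", "key_at(k3,bay)", "locked(d_bay_kitchen)"]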